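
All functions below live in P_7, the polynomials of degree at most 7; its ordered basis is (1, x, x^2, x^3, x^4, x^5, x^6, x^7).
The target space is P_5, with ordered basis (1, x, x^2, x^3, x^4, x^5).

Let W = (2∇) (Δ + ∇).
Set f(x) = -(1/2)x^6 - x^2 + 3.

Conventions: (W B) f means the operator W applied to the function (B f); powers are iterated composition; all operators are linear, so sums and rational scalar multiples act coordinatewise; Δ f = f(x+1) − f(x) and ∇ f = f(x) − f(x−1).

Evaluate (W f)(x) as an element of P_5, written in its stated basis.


Δ f = -3x^5 - (15/2)x^4 - 10x^3 - (15/2)x^2 - 5x - 3/2
∇ f = -3x^5 + (15/2)x^4 - 10x^3 + (15/2)x^2 - 5x + 3/2
(Δ + ∇) f = -6x^5 - 20x^3 - 10x
∇ (Δ + ∇) f = -30x^4 + 60x^3 - 120x^2 + 90x - 36
(2∇) (Δ + ∇) f = -60x^4 + 120x^3 - 240x^2 + 180x - 72

the image equals g(x) = -60x^4 + 120x^3 - 240x^2 + 180x - 72


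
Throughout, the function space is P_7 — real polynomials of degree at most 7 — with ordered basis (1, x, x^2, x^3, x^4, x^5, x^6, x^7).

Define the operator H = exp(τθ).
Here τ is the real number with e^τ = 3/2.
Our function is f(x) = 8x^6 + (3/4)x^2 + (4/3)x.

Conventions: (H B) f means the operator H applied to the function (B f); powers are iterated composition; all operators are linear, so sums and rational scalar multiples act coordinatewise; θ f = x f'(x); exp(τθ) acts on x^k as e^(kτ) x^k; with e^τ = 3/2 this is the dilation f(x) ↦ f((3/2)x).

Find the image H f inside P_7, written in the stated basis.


exp(τθ) x^k = e^(kτ) x^k; with e^τ = 3/2 this sends x^k to (3/2)^k x^k
x ↦ 3/2 x
x^2 ↦ 9/4 x^2
x^6 ↦ 729/64 x^6
applying this coordinatewise to f: exp(τθ) f = (729/8)x^6 + (27/16)x^2 + 2x

the image equals g(x) = (729/8)x^6 + (27/16)x^2 + 2x


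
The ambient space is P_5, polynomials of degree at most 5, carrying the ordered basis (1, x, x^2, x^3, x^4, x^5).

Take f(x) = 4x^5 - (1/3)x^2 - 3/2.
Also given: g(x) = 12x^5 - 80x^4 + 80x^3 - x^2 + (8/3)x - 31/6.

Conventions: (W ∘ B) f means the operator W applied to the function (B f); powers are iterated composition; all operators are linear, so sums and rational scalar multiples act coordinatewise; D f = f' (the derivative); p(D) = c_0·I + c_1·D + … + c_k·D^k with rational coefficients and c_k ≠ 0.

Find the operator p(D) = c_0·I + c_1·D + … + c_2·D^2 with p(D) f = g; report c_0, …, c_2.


p(D) = 3·I − 4·D + D^2, i.e. c_0 = 3, c_1 = -4, c_2 = 1

D^0 f = 4x^5 - (1/3)x^2 - 3/2
D^1 f = 20x^4 - (2/3)x
D^2 f = 80x^3 - 2/3
matching coefficients of g against c_0 f + c_1 Df + … from the top degree down determines the c_i
solution: c_0 = 3, c_1 = -4, c_2 = 1


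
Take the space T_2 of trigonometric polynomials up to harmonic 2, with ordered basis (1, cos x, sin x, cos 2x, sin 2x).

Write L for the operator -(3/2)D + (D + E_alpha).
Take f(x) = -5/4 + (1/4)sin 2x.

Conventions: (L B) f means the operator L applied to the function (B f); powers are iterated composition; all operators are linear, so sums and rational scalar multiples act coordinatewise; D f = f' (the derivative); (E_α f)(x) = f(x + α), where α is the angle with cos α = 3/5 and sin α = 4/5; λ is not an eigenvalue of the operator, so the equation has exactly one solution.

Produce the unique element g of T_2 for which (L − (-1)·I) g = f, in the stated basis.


write g with unknown coordinates in the stated basis and equate coefficients in (L − (-1)·I) g = f
solving from the highest basis element down gives g = -5/8 + (1/52)cos 2x + (9/26)sin 2x
check: L g = -5/8 - (1/52)cos 2x - (5/52)sin 2x
so L g − (-1)·g = -5/4 + (1/4)sin 2x = f ✓

the image equals g(x) = -5/8 + (1/52)cos 2x + (9/26)sin 2x


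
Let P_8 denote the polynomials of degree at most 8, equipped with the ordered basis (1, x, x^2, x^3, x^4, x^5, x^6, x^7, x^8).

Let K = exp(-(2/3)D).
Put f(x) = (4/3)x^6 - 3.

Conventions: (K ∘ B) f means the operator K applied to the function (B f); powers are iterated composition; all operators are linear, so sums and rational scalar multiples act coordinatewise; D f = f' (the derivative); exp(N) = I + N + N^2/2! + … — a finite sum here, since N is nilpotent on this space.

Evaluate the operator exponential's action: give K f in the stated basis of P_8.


the image equals g(x) = (4/3)x^6 - (16/3)x^5 + (80/9)x^4 - (640/81)x^3 + (320/81)x^2 - (256/243)x - 6305/2187

order-1 term: -(16/3)x^5
order-2 term: (80/9)x^4
order-3 term: -(640/81)x^3
order-4 term: (320/81)x^2
order-5 term: -(256/243)x
order-6 term: 256/2187
the series for exp(-(2/3)D) f terminates at order 6
exp(-(2/3)D) f = (4/3)x^6 - (16/3)x^5 + (80/9)x^4 - (640/81)x^3 + (320/81)x^2 - (256/243)x - 6305/2187


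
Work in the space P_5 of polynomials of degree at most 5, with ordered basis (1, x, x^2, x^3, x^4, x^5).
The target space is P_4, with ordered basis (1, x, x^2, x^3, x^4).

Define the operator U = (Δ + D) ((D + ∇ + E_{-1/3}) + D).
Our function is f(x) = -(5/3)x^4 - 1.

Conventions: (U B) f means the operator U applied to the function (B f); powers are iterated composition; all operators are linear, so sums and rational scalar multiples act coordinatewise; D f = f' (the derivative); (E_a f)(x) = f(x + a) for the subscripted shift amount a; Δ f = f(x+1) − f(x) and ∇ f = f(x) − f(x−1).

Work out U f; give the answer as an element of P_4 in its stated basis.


D f = -(20/3)x^3
∇ f = -(20/3)x^3 + 10x^2 - (20/3)x + 5/3
E_{-1/3} f = -(5/3)x^4 + (20/9)x^3 - (10/9)x^2 + (20/81)x - 248/243
(D + ∇ + E_{-1/3}) f = -(5/3)x^4 - (100/9)x^3 + (80/9)x^2 - (520/81)x + 157/243
D f = -(20/3)x^3
((D + ∇ + E_{-1/3}) + D) f = -(5/3)x^4 - (160/9)x^3 + (80/9)x^2 - (520/81)x + 157/243
Δ ((D + ∇ + E_{-1/3}) + D) f = -(20/3)x^3 - (190/3)x^2 - (380/9)x - 1375/81
D ((D + ∇ + E_{-1/3}) + D) f = -(20/3)x^3 - (160/3)x^2 + (160/9)x - 520/81
(Δ + D) ((D + ∇ + E_{-1/3}) + D) f = -(40/3)x^3 - (350/3)x^2 - (220/9)x - 1895/81

the image equals g(x) = -(40/3)x^3 - (350/3)x^2 - (220/9)x - 1895/81


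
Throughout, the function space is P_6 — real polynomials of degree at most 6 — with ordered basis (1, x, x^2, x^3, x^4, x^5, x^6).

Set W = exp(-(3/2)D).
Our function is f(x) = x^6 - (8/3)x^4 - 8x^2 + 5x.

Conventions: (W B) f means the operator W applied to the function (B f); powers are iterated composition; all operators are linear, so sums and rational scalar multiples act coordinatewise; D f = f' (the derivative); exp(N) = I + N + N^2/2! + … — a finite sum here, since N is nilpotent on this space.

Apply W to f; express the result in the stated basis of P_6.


order-1 term: -9x^5 + 16x^3 + 24x - 15/2
order-2 term: (135/4)x^4 - 36x^2 - 18
order-3 term: -(135/2)x^3 + 36x
order-4 term: (1215/16)x^2 - 27/2
order-5 term: -(729/16)x
order-6 term: 729/64
the series for exp(-(3/2)D) f terminates at order 6
exp(-(3/2)D) f = x^6 - 9x^5 + (373/12)x^4 - (103/2)x^3 + (511/16)x^2 + (311/16)x - 1767/64

the image equals g(x) = x^6 - 9x^5 + (373/12)x^4 - (103/2)x^3 + (511/16)x^2 + (311/16)x - 1767/64


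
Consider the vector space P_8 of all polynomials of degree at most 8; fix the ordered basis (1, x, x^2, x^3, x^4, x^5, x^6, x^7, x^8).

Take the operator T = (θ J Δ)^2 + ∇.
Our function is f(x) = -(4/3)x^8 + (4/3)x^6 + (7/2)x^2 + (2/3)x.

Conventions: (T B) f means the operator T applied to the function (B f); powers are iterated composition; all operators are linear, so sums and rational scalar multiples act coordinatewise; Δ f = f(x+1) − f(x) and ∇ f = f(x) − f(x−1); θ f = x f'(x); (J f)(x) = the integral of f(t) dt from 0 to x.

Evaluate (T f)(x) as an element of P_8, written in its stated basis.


Δ f = -(32/3)x^7 - (112/3)x^6 - (200/3)x^5 - (220/3)x^4 - 48x^3 - (52/3)x^2 + (13/3)x + 25/6
J Δ f = -(4/3)x^8 - (16/3)x^7 - (100/9)x^6 - (44/3)x^5 - 12x^4 - (52/9)x^3 + (13/6)x^2 + (25/6)x
θ J Δ f = -(32/3)x^8 - (112/3)x^7 - (200/3)x^6 - (220/3)x^5 - 48x^4 - (52/3)x^3 + (13/3)x^2 + (25/6)x
Δ (θ J Δ) f = -(256/3)x^7 - 560x^6 - (5344/3)x^5 - 3420x^4 - (12488/3)x^3 - 3156x^2 - (4046/3)x - 1469/6
J Δ (θ J Δ) f = -(32/3)x^8 - 80x^7 - (2672/9)x^6 - 684x^5 - (3122/3)x^4 - 1052x^3 - (2023/3)x^2 - (1469/6)x
θ J Δ (θ J Δ) f = -(256/3)x^8 - 560x^7 - (5344/3)x^6 - 3420x^5 - (12488/3)x^4 - 3156x^3 - (4046/3)x^2 - (1469/6)x
∇ f = -(32/3)x^7 + (112/3)x^6 - (200/3)x^5 + (220/3)x^4 - 48x^3 + (52/3)x^2 + (13/3)x - 17/6
((θ J Δ)^2 + ∇) f = -(256/3)x^8 - (1712/3)x^7 - 1744x^6 - (10460/3)x^5 - (12268/3)x^4 - 3204x^3 - (3994/3)x^2 - (481/2)x - 17/6

the result is g(x) = -(256/3)x^8 - (1712/3)x^7 - 1744x^6 - (10460/3)x^5 - (12268/3)x^4 - 3204x^3 - (3994/3)x^2 - (481/2)x - 17/6


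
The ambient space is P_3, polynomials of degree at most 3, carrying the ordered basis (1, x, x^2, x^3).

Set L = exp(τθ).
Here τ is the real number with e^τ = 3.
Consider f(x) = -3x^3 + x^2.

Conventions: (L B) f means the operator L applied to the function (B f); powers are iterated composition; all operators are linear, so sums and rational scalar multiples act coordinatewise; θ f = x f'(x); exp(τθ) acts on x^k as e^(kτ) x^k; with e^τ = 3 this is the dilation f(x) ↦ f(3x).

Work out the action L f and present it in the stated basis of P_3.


the result is g(x) = -81x^3 + 9x^2

exp(τθ) x^k = e^(kτ) x^k; with e^τ = 3 this sends x^k to 3^k x^k
x^2 ↦ 9 x^2
x^3 ↦ 27 x^3
applying this coordinatewise to f: exp(τθ) f = -81x^3 + 9x^2


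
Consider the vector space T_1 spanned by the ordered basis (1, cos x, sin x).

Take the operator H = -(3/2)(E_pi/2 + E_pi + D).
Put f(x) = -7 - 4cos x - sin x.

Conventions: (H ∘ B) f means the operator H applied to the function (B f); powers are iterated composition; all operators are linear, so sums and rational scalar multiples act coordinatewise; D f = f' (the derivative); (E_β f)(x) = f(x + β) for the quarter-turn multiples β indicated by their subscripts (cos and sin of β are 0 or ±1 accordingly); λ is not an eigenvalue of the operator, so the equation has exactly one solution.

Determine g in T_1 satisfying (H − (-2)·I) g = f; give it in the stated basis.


write g with unknown coordinates in the stated basis and equate coefficients in (H − (-2)·I) g = f
solving from the highest basis element down gives g = 7 - (4/5)cos x + (2/5)sin x
check: H g = -21 - (12/5)cos x - (9/5)sin x
so H g − (-2)·g = -7 - 4cos x - sin x = f ✓

g(x) = 7 - (4/5)cos x + (2/5)sin x


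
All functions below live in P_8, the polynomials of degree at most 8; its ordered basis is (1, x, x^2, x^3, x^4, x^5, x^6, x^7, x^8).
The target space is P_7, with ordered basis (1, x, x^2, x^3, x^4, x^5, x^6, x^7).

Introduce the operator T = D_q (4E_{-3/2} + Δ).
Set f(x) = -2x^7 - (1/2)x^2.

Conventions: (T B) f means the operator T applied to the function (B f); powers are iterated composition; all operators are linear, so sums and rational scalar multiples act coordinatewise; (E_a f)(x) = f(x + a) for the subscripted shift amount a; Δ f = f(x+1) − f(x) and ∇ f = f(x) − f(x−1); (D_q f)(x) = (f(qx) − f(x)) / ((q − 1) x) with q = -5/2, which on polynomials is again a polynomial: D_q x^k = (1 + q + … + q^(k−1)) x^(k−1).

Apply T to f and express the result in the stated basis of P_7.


E_{-3/2} f = -2x^7 + 21x^6 - (189/2)x^5 + (945/4)x^4 - (2835/8)x^3 + (5095/16)x^2 - (5055/32)x + 2115/64
(4E_{-3/2}) f = -8x^7 + 84x^6 - 378x^5 + 945x^4 - (2835/2)x^3 + (5095/4)x^2 - (5055/8)x + 2115/16
Δ f = -14x^6 - 42x^5 - 70x^4 - 70x^3 - 42x^2 - 15x - 5/2
(4E_{-3/2} + Δ) f = -8x^7 + 70x^6 - 420x^5 + 875x^4 - (2975/2)x^3 + (4927/4)x^2 - (5175/8)x + 2075/16
D_q (4E_{-3/2} + Δ) f = -(11179/8)x^6 - (77805/16)x^5 - (47355/4)x^4 - (76125/8)x^3 - (56525/8)x^2 - (14781/8)x - 5175/8

the image equals g(x) = -(11179/8)x^6 - (77805/16)x^5 - (47355/4)x^4 - (76125/8)x^3 - (56525/8)x^2 - (14781/8)x - 5175/8


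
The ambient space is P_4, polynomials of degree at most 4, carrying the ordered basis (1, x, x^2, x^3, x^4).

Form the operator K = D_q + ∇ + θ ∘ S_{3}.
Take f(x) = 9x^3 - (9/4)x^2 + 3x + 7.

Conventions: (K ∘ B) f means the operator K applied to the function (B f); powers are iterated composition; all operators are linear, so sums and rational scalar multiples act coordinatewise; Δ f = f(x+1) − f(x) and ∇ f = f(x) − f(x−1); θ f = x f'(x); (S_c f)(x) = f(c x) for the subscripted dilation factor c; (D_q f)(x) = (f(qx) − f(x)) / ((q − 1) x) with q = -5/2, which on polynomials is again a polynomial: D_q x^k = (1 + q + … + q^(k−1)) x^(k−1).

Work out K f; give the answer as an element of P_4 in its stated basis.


D_q f = (171/4)x^2 + (27/8)x + 3
∇ f = 27x^2 - (63/2)x + 57/4
S_{3} f = 243x^3 - (81/4)x^2 + 9x + 7
θ S_{3} f = 729x^3 - (81/2)x^2 + 9x
(D_q + ∇ + θ ∘ S_{3}) f = 729x^3 + (117/4)x^2 - (153/8)x + 69/4

g(x) = 729x^3 + (117/4)x^2 - (153/8)x + 69/4


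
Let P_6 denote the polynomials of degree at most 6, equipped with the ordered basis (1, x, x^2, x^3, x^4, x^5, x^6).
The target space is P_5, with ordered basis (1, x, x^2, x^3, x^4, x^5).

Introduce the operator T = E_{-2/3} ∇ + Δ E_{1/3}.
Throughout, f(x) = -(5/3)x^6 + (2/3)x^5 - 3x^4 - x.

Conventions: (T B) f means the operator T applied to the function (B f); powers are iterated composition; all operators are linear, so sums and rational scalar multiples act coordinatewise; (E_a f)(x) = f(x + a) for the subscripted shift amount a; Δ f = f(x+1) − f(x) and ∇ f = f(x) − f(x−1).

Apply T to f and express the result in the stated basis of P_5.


∇ f = -10x^5 + (85/3)x^4 - 52x^3 + (149/3)x^2 - (76/3)x + 13/3
E_{-2/3} ∇ f = -10x^5 + (185/3)x^4 - 172x^3 + (6989/27)x^2 - (16552/81)x + 5315/81
E_{1/3} f = -(5/3)x^6 - (8/3)x^5 - (14/3)x^4 - (364/81)x^3 - (167/81)x^2 - (13/9)x - 809/2187
Δ E_{1/3} f = -10x^5 - (115/3)x^4 - (236/3)x^3 - (2515/27)x^2 - (4828/81)x - 17
(E_{-2/3} ∇ + Δ E_{1/3}) f = -20x^5 + (70/3)x^4 - (752/3)x^3 + (4474/27)x^2 - (21380/81)x + 3938/81

g(x) = -20x^5 + (70/3)x^4 - (752/3)x^3 + (4474/27)x^2 - (21380/81)x + 3938/81


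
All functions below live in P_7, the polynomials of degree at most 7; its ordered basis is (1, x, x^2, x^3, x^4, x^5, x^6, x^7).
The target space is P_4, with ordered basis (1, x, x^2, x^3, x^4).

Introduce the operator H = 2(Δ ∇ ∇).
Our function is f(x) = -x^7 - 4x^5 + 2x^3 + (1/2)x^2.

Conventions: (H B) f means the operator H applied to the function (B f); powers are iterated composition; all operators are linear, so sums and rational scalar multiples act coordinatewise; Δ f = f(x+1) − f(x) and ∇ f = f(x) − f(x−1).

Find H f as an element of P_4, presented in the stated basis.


the image equals g(x) = -420x^4 + 840x^3 - 1740x^2 + 1320x - 468

∇ f = -7x^6 + 21x^5 - 55x^4 + 75x^3 - 55x^2 + 22x - 7/2
∇ ∇ f = -42x^5 + 210x^4 - 570x^3 + 870x^2 - 702x + 235
Δ ∇ ∇ f = -210x^4 + 420x^3 - 870x^2 + 660x - 234
(2(Δ ∇ ∇)) f = -420x^4 + 840x^3 - 1740x^2 + 1320x - 468


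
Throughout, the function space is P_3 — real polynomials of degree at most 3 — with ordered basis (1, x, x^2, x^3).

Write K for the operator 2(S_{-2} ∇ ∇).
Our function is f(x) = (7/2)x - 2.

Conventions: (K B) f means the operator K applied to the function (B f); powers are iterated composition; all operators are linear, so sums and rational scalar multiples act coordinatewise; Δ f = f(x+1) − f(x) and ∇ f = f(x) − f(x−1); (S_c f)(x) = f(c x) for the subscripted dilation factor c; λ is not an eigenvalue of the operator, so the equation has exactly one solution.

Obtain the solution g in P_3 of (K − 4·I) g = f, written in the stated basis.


write g with unknown coordinates in the stated basis and equate coefficients in (K − 4·I) g = f
solving from the highest basis element down gives g = -(7/8)x + 1/2
check: K g = 0
so K g − 4·g = (7/2)x - 2 = f ✓

the image equals g(x) = -(7/8)x + 1/2


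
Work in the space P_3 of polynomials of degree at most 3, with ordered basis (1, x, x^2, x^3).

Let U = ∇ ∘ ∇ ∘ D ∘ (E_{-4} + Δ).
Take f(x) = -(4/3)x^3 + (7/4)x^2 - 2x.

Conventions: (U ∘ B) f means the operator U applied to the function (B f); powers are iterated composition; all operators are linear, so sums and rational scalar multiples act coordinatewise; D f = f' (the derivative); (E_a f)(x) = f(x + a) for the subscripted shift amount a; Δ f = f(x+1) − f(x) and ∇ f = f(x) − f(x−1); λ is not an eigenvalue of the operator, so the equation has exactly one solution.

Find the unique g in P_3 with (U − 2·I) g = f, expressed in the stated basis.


g(x) = (2/3)x^3 - (7/8)x^2 + x + 2

write g with unknown coordinates in the stated basis and equate coefficients in (U − 2·I) g = f
solving from the highest basis element down gives g = (2/3)x^3 - (7/8)x^2 + x + 2
check: U g = 4
so U g − 2·g = -(4/3)x^3 + (7/4)x^2 - 2x = f ✓


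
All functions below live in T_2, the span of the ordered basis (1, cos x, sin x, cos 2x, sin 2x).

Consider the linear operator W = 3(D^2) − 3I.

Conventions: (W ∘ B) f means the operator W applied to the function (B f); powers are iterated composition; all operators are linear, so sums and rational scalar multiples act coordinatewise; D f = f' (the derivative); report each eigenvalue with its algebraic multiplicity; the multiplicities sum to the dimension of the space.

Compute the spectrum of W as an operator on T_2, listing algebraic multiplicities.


λ = -15 (multiplicity 2), λ = -6 (multiplicity 2), λ = -3 (multiplicity 1)

image of 1: -3
image of cos x: -6cos x
image of sin x: -6sin x
image of cos 2x: -15cos 2x
image of sin 2x: -15sin 2x
the matrix is diagonal; its diagonal is (-3, -6, -6, -15, -15)
for a triangular matrix the eigenvalues are the diagonal entries, with algebraic multiplicity their repetition count


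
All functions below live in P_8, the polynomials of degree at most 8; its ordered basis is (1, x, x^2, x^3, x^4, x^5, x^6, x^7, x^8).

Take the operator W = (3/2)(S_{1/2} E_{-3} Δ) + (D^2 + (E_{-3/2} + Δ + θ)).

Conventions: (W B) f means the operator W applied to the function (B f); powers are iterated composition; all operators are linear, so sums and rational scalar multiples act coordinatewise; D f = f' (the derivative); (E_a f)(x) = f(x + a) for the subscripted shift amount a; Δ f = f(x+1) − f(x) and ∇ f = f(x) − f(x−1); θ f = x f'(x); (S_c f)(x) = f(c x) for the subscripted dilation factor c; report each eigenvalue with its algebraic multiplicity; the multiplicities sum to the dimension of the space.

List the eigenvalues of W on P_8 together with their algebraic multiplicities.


λ = 1 (multiplicity 1), λ = 2 (multiplicity 1), λ = 3 (multiplicity 1), λ = 4 (multiplicity 1), λ = 5 (multiplicity 1), λ = 6 (multiplicity 1), λ = 7 (multiplicity 1), λ = 8 (multiplicity 1), λ = 9 (multiplicity 1)

image of 1: 1
image of x: 2x + 1
image of x^2: 3x^2 + (1/2)x - 9/4
image of x^3: 4x^3 - (3/8)x^2 + (9/2)x + 209/8
image of x^4: 5x^4 - (5/4)x^3 + (81/4)x^2 + (95/2)x - 1463/16
image of x^5: 6x^5 - (65/32)x^4 + (345/8)x^3 + (95/2)x^2 - (3415/16)x + 9917/32
image of x^6: 7x^6 - (87/32)x^5 + (2295/32)x^4 + (95/4)x^3 - (4395/16)x^2 + (14559/16)x - 63047/64
image of x^7: 8x^7 - (427/128)x^6 + (6741/64)x^5 - (665/32)x^4 - (1715/8)x^3 + (48741/32)x^2 - (217889/64)x + 393269/128
image of x^8: 9x^8 - (125/32)x^7 + (4599/32)x^6 - (665/8)x^5 - (35/16)x^4 + (7385/4)x^3 - (106169/16)x^2 + (195605/16)x - 2414303/256
the matrix is upper triangular; its diagonal is (1, 2, 3, 4, 5, 6, 7, 8, 9)
for a triangular matrix the eigenvalues are the diagonal entries, with algebraic multiplicity their repetition count


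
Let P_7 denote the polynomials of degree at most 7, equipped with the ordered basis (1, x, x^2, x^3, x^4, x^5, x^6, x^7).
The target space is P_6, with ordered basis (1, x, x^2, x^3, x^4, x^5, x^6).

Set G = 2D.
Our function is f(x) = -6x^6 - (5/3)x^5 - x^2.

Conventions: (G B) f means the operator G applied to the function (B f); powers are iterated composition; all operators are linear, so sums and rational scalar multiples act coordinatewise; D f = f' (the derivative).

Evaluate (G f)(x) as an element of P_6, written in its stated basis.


D f = -36x^5 - (25/3)x^4 - 2x
(2D) f = -72x^5 - (50/3)x^4 - 4x

the image equals g(x) = -72x^5 - (50/3)x^4 - 4x


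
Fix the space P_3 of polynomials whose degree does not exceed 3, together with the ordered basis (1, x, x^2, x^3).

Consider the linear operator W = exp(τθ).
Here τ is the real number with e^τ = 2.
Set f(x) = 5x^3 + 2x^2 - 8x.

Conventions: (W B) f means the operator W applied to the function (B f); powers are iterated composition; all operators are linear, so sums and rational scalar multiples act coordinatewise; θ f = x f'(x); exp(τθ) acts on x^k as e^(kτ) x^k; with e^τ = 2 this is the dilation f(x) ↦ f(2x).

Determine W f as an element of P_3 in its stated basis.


exp(τθ) x^k = e^(kτ) x^k; with e^τ = 2 this sends x^k to 2^k x^k
x ↦ 2 x
x^2 ↦ 4 x^2
x^3 ↦ 8 x^3
applying this coordinatewise to f: exp(τθ) f = 40x^3 + 8x^2 - 16x

g(x) = 40x^3 + 8x^2 - 16x


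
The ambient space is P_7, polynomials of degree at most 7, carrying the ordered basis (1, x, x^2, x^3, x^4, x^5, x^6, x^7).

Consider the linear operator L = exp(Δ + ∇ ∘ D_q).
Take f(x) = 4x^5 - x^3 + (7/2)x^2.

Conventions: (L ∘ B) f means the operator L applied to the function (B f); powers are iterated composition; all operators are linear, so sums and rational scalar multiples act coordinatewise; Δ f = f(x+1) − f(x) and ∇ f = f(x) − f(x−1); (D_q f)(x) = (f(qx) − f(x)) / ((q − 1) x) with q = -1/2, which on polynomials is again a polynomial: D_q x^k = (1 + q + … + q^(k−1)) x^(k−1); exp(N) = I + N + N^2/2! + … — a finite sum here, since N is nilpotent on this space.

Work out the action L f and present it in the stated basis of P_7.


the image equals g(x) = 4x^5 + 20x^4 + 90x^3 + (877/4)x^2 + (747/2)x + 254

order-1 term: 20x^4 + 51x^3 + (41/2)x^2 + (67/2)x + 25/4
order-2 term: 40x^3 + (621/4)x^2 + (313/2)x + 219/4
order-3 term: 40x^2 + (327/2)x + 1065/8
order-4 term: 20x + 447/8
order-5 term: 4
the series for exp(Δ + ∇ ∘ D_q) f terminates at order 5
exp(Δ + ∇ ∘ D_q) f = 4x^5 + 20x^4 + 90x^3 + (877/4)x^2 + (747/2)x + 254


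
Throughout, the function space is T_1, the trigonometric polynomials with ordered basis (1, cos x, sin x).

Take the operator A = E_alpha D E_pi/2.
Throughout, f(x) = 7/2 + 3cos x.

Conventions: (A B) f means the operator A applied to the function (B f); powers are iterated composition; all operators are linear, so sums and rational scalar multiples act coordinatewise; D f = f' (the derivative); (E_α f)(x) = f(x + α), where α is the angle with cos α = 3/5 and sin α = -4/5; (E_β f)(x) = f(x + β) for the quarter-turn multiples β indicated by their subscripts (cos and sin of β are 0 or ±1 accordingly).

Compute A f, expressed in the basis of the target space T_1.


g(x) = -(9/5)cos x - (12/5)sin x

E_pi/2 f = 7/2 - 3sin x
D E_pi/2 f = -3cos x
E_alpha (D E_pi/2) f = -(9/5)cos x - (12/5)sin x


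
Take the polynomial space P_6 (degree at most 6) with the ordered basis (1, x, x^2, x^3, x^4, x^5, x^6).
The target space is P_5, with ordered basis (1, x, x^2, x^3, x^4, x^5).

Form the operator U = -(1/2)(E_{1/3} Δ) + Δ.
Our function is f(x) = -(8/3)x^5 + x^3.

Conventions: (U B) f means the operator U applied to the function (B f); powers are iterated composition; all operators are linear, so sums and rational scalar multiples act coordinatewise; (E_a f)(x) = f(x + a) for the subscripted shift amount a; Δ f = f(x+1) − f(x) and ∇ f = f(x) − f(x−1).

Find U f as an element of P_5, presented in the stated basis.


the result is g(x) = -(20/3)x^4 - (40/9)x^3 + (107/18)x^2 + (1321/162)x + 1351/486

Δ f = -(40/3)x^4 - (80/3)x^3 - (71/3)x^2 - (31/3)x - 5/3
E_{1/3} Δ f = -(40/3)x^4 - (400/9)x^3 - (533/9)x^2 - (2995/81)x - 2161/243
(-(1/2)(E_{1/3} Δ)) f = (20/3)x^4 + (200/9)x^3 + (533/18)x^2 + (2995/162)x + 2161/486
Δ f = -(40/3)x^4 - (80/3)x^3 - (71/3)x^2 - (31/3)x - 5/3
(-(1/2)(E_{1/3} Δ) + Δ) f = -(20/3)x^4 - (40/9)x^3 + (107/18)x^2 + (1321/162)x + 1351/486


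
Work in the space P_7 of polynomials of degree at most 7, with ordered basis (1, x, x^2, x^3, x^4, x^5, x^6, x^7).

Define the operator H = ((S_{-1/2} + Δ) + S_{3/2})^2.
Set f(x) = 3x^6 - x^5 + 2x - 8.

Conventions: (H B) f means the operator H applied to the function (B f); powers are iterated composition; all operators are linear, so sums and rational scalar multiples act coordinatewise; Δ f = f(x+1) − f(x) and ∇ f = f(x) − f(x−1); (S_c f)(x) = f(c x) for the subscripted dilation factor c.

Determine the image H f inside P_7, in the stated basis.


the result is g(x) = (399675/1024)x^6 + (72767/256)x^5 + (24655/32)x^4 + (4445/4)x^3 + (35045/32)x^2 + (1305/2)x + 5141/32

S_{-1/2} f = (3/64)x^6 + (1/32)x^5 - x - 8
Δ f = 18x^5 + 40x^4 + 50x^3 + 35x^2 + 13x + 4
(S_{-1/2} + Δ) f = (3/64)x^6 + (577/32)x^5 + 40x^4 + 50x^3 + 35x^2 + 12x - 4
S_{3/2} f = (2187/64)x^6 - (243/32)x^5 + 3x - 8
((S_{-1/2} + Δ) + S_{3/2}) f = (1095/32)x^6 + (167/16)x^5 + 40x^4 + 50x^3 + 35x^2 + 15x - 12
S_{-1/2} ((S_{-1/2} + Δ) + S_{3/2}) f = (1095/2048)x^6 - (167/512)x^5 + (5/2)x^4 - (25/4)x^3 + (35/4)x^2 - (15/2)x - 12
Δ ((S_{-1/2} + Δ) + S_{3/2}) f = (3285/16)x^5 + (18095/32)x^4 + (3795/4)x^3 + (32245/32)x^2 + (1275/2)x + 5909/32
(S_{-1/2} + Δ) ((S_{-1/2} + Δ) + S_{3/2}) f = (1095/2048)x^6 + (104953/512)x^5 + (18175/32)x^4 + (1885/2)x^3 + (32525/32)x^2 + 630x + 5525/32
S_{3/2} ((S_{-1/2} + Δ) + S_{3/2}) f = (798255/2048)x^6 + (40581/512)x^5 + (405/2)x^4 + (675/4)x^3 + (315/4)x^2 + (45/2)x - 12
((S_{-1/2} + Δ) + S_{3/2}) ((S_{-1/2} + Δ) + S_{3/2}) f = (399675/1024)x^6 + (72767/256)x^5 + (24655/32)x^4 + (4445/4)x^3 + (35045/32)x^2 + (1305/2)x + 5141/32


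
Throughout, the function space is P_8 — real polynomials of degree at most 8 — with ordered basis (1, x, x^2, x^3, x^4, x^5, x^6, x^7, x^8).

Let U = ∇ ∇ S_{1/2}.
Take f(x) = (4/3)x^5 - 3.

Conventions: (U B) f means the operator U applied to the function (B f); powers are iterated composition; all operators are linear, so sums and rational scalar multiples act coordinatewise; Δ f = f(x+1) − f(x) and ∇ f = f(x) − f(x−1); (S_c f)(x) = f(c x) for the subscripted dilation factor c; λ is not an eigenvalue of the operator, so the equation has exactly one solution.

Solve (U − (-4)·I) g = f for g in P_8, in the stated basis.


write g with unknown coordinates in the stated basis and equate coefficients in (U − (-4)·I) g = f
solving from the highest basis element down gives g = (1/3)x^5 - (5/96)x^3 + (5/32)x^2 - (265/1536)x - 359/512
check: U g = (5/24)x^3 - (5/8)x^2 + (265/384)x - 25/128
so U g − (-4)·g = (4/3)x^5 - 3 = f ✓

g(x) = (1/3)x^5 - (5/96)x^3 + (5/32)x^2 - (265/1536)x - 359/512


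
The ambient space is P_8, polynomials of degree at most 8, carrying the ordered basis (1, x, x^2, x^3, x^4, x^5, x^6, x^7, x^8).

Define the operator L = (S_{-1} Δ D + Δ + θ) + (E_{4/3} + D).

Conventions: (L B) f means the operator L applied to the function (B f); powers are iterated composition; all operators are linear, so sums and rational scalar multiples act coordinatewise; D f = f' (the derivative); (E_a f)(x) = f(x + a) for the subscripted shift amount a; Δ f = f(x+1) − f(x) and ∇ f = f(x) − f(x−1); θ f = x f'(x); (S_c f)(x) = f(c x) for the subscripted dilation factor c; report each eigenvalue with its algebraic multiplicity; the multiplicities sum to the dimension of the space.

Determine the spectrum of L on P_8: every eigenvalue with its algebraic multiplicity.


λ = 1 (multiplicity 1), λ = 2 (multiplicity 1), λ = 3 (multiplicity 1), λ = 4 (multiplicity 1), λ = 5 (multiplicity 1), λ = 6 (multiplicity 1), λ = 7 (multiplicity 1), λ = 8 (multiplicity 1), λ = 9 (multiplicity 1)

image of 1: 1
image of x: 2x + 10/3
image of x^2: 3x^2 + (20/3)x + 43/9
image of x^3: 4x^3 + 10x^2 + (7/3)x + 172/27
image of x^4: 5x^4 + (40/3)x^3 + (86/3)x^2 + (40/27)x + 661/81
image of x^5: 6x^5 + (50/3)x^4 + (70/9)x^3 + (1720/27)x^2 + (65/81)x + 2482/243
image of x^6: 7x^6 + 20x^5 + (215/3)x^4 + (200/27)x^3 + (3305/27)x^2 + (104/81)x + 9199/729
image of x^7: 8x^7 + (70/3)x^6 + (49/3)x^5 + (6020/27)x^4 + (455/81)x^3 + (17374/81)x^2 + (3157/729)x + 33880/2187
image of x^8: 9x^8 + (80/3)x^7 + (1204/9)x^6 + (560/27)x^5 + (46270/81)x^4 + (2912/243)x^3 + (257572/729)x^2 + (26096/2187)x + 124585/6561
the matrix is upper triangular; its diagonal is (1, 2, 3, 4, 5, 6, 7, 8, 9)
for a triangular matrix the eigenvalues are the diagonal entries, with algebraic multiplicity their repetition count


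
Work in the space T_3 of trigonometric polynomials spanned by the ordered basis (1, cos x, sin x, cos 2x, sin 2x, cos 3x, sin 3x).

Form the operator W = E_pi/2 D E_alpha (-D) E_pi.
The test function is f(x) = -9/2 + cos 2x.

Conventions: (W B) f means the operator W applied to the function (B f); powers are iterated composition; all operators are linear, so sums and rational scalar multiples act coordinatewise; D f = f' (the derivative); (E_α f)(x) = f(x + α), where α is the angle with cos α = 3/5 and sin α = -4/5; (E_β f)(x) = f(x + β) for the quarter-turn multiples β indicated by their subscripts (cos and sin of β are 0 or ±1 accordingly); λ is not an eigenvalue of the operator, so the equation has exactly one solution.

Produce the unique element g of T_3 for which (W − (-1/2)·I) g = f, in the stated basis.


write g with unknown coordinates in the stated basis and equate coefficients in (W − (-1/2)·I) g = f
solving from the highest basis element down gives g = -9 + (18/193)cos 2x + (128/579)sin 2x
check: W g = (184/193)cos 2x - (64/579)sin 2x
so W g − (-1/2)·g = -9/2 + cos 2x = f ✓

the image equals g(x) = -9 + (18/193)cos 2x + (128/579)sin 2x


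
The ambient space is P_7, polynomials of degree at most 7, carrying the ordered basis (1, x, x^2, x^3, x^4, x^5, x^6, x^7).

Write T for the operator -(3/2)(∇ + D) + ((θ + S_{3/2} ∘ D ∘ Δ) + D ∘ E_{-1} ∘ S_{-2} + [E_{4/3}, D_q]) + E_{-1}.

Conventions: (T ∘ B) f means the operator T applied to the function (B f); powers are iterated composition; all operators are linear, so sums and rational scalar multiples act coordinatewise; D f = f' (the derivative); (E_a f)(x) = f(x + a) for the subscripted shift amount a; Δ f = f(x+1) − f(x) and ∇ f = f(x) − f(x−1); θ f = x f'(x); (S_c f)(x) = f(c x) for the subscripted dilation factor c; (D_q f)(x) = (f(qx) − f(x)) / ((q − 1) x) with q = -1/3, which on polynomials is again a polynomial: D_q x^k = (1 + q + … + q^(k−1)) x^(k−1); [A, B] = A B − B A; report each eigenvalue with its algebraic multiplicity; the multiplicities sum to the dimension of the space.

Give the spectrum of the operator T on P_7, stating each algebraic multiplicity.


λ = 1 (multiplicity 1), λ = 2 (multiplicity 1), λ = 3 (multiplicity 1), λ = 4 (multiplicity 1), λ = 5 (multiplicity 1), λ = 6 (multiplicity 1), λ = 7 (multiplicity 1), λ = 8 (multiplicity 1)

image of 1: 1
image of x: 2x - 6
image of x^2: 3x^2 - 95/18
image of x^3: 4x^3 - 36x^2 + (3451/54)x - 4447/162
image of x^4: 5x^4 + 48x^3 - (4082/27)x^2 + (15944/81)x - 95099/1458
image of x^5: 6x^5 - 180x^4 + (355547/486)x^3 - (448721/486)x^2 + (2947367/4374)x - 2242843/13122
image of x^6: 7x^6 + 360x^5 - (10099021/5832)x^4 + (17435035/4374)x^3 - (48375815/13122)x^2 + (37992730/19683)x - 46959047/118098
image of x^7: 8x^7 - 924x^6 + (7447399/1296)x^5 - (455037493/34992)x^4 + (363232400/19683)x^3 - (1047664195/78732)x^2 + (639674953/118098)x - 984882055/1062882
the matrix is upper triangular; its diagonal is (1, 2, 3, 4, 5, 6, 7, 8)
for a triangular matrix the eigenvalues are the diagonal entries, with algebraic multiplicity their repetition count


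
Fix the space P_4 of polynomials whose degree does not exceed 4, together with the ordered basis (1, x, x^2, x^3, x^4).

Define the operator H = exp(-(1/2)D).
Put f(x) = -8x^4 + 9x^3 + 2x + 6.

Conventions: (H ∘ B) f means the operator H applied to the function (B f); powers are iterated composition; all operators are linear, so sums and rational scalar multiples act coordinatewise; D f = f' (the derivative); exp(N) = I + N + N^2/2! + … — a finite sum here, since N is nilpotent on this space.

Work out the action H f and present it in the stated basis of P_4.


order-1 term: 16x^3 - (27/2)x^2 - 1
order-2 term: -12x^2 + (27/4)x
order-3 term: 4x - 9/8
order-4 term: -1/2
the series for exp(-(1/2)D) f terminates at order 4
exp(-(1/2)D) f = -8x^4 + 25x^3 - (51/2)x^2 + (51/4)x + 27/8

g(x) = -8x^4 + 25x^3 - (51/2)x^2 + (51/4)x + 27/8


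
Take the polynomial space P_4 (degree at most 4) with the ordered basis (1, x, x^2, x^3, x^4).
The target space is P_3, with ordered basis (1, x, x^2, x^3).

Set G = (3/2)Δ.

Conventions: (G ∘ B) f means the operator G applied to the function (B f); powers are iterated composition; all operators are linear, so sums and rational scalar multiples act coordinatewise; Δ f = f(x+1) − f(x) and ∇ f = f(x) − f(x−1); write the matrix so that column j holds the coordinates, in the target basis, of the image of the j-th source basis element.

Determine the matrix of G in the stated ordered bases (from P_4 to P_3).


image of 1: 0
image of x: 3/2
image of x^2: 3x + 3/2
image of x^3: (9/2)x^2 + (9/2)x + 3/2
image of x^4: 6x^3 + 9x^2 + 6x + 3/2
each image's coordinates form column j of the matrix

the matrix is [[0, 3/2, 3/2, 3/2, 3/2]; [0, 0, 3, 9/2, 6]; [0, 0, 0, 9/2, 9]; [0, 0, 0, 0, 6]] (rows listed top to bottom)


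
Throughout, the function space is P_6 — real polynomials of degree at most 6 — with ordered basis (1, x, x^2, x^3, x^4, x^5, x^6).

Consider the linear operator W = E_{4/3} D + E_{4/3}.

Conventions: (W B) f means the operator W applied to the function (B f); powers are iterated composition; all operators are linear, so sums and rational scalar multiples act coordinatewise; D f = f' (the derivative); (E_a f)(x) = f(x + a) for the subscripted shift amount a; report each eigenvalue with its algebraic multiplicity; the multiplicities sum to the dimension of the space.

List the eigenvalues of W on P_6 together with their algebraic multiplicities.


λ = 1 (multiplicity 7)

image of 1: 1
image of x: x + 7/3
image of x^2: x^2 + (14/3)x + 40/9
image of x^3: x^3 + 7x^2 + (40/3)x + 208/27
image of x^4: x^4 + (28/3)x^3 + (80/3)x^2 + (832/27)x + 1024/81
image of x^5: x^5 + (35/3)x^4 + (400/9)x^3 + (2080/27)x^2 + (5120/81)x + 4864/243
image of x^6: x^6 + 14x^5 + (200/3)x^4 + (4160/27)x^3 + (5120/27)x^2 + (9728/81)x + 22528/729
the matrix is upper triangular; its diagonal is (1, 1, 1, 1, 1, 1, 1)
for a triangular matrix the eigenvalues are the diagonal entries, with algebraic multiplicity their repetition count


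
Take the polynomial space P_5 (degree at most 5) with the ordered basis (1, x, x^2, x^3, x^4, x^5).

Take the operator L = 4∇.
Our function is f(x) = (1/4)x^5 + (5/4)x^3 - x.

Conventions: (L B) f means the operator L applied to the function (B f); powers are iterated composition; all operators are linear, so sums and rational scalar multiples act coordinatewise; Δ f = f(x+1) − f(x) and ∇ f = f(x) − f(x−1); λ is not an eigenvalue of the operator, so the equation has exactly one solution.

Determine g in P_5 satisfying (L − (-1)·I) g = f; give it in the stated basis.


write g with unknown coordinates in the stated basis and equate coefficients in (L − (-1)·I) g = f
solving from the highest basis element down gives g = (1/4)x^5 - 5x^4 + (365/4)x^3 - 1225x^2 + 10979x - 49202
check: L g = 5x^4 - 90x^3 + 1225x^2 - 10980x + 49202
so L g − (-1)·g = (1/4)x^5 + (5/4)x^3 - x = f ✓

g(x) = (1/4)x^5 - 5x^4 + (365/4)x^3 - 1225x^2 + 10979x - 49202


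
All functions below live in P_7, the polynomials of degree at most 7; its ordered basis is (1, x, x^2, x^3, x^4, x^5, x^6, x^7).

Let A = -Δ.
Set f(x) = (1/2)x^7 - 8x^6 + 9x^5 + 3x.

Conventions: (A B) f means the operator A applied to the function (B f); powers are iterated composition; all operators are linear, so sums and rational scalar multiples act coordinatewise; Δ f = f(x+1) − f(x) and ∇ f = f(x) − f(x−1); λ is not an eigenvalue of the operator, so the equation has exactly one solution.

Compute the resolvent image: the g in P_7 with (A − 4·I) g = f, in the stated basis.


write g with unknown coordinates in the stated basis and equate coefficients in (A − 4·I) g = f
solving from the highest basis element down gives g = -(1/8)x^7 + (71/32)x^6 - (315/64)x^5 - (275/256)x^4 + (865/256)x^3 + (3807/1024)x^2 - (2101/2048)x - 4441/8192
check: A g = (7/8)x^6 - (171/16)x^5 - (275/64)x^4 + (865/64)x^3 + (3807/256)x^2 - (565/512)x - 4441/2048
so A g − 4·g = (1/2)x^7 - 8x^6 + 9x^5 + 3x = f ✓

the result is g(x) = -(1/8)x^7 + (71/32)x^6 - (315/64)x^5 - (275/256)x^4 + (865/256)x^3 + (3807/1024)x^2 - (2101/2048)x - 4441/8192


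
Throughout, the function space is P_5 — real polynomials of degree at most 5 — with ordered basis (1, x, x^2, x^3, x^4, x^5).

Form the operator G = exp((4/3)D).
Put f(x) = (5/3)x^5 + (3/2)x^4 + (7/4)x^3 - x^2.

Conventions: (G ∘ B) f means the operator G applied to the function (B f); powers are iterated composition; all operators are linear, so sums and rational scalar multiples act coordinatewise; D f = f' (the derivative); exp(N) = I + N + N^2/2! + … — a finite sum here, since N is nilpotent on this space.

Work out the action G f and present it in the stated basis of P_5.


order-1 term: (100/9)x^4 + 8x^3 + 7x^2 - (8/3)x
order-2 term: (800/27)x^3 + 16x^2 + (28/3)x - 16/9
order-3 term: (3200/81)x^2 + (128/9)x + 112/27
order-4 term: (6400/243)x + 128/27
order-5 term: 5120/729
the series for exp((4/3)D) f terminates at order 5
exp((4/3)D) f = (5/3)x^5 + (227/18)x^4 + (4253/108)x^3 + (4982/81)x^2 + (11476/243)x + 10304/729

the result is g(x) = (5/3)x^5 + (227/18)x^4 + (4253/108)x^3 + (4982/81)x^2 + (11476/243)x + 10304/729


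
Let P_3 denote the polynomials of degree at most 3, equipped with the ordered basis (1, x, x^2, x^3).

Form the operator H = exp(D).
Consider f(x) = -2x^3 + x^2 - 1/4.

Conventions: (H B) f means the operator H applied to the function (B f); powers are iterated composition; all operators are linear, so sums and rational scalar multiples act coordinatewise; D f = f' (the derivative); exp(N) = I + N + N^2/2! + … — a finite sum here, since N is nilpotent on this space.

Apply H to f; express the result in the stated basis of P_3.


order-1 term: -6x^2 + 2x
order-2 term: -6x + 1
order-3 term: -2
the series for exp(D) f terminates at order 3
exp(D) f = -2x^3 - 5x^2 - 4x - 5/4

the result is g(x) = -2x^3 - 5x^2 - 4x - 5/4


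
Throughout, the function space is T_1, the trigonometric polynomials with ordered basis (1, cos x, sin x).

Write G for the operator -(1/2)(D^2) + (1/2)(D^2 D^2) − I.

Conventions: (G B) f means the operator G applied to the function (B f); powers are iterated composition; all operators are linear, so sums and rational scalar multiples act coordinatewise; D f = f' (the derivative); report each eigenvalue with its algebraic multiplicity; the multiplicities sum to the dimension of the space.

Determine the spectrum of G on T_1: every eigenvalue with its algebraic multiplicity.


image of 1: -1
image of cos x: 0
image of sin x: 0
the matrix is diagonal; its diagonal is (-1, 0, 0)
for a triangular matrix the eigenvalues are the diagonal entries, with algebraic multiplicity their repetition count

λ = -1 (multiplicity 1), λ = 0 (multiplicity 2)


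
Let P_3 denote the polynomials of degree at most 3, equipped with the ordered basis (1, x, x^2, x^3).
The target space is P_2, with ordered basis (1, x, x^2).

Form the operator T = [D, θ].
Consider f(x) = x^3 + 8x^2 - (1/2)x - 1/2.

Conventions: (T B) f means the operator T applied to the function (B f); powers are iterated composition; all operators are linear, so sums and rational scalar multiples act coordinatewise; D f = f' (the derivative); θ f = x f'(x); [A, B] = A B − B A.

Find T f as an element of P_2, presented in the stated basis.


θ f = 3x^3 + 16x^2 - (1/2)x
D θ f = 9x^2 + 32x - 1/2
D f = 3x^2 + 16x - 1/2
θ D f = 6x^2 + 16x
[D, θ] f = 3x^2 + 16x - 1/2

the image equals g(x) = 3x^2 + 16x - 1/2


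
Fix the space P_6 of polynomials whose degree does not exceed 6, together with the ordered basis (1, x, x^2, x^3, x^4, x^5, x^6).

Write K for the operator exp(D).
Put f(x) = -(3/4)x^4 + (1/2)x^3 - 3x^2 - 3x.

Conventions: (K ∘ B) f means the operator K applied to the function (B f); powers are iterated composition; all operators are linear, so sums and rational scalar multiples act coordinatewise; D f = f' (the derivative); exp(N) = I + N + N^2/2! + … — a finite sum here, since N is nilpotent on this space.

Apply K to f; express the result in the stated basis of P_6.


the result is g(x) = -(3/4)x^4 - (5/2)x^3 - 6x^2 - (21/2)x - 25/4

order-1 term: -3x^3 + (3/2)x^2 - 6x - 3
order-2 term: -(9/2)x^2 + (3/2)x - 3
order-3 term: -3x + 1/2
order-4 term: -3/4
the series for exp(D) f terminates at order 4
exp(D) f = -(3/4)x^4 - (5/2)x^3 - 6x^2 - (21/2)x - 25/4
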